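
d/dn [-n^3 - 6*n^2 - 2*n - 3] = -3*n^2 - 12*n - 2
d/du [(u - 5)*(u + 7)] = 2*u + 2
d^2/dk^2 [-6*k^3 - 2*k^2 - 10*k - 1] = -36*k - 4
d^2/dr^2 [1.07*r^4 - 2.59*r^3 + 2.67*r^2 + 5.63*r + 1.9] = 12.84*r^2 - 15.54*r + 5.34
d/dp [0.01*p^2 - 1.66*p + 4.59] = 0.02*p - 1.66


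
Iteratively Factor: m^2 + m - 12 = (m + 4)*(m - 3)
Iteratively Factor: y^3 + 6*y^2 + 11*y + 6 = (y + 1)*(y^2 + 5*y + 6) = (y + 1)*(y + 3)*(y + 2)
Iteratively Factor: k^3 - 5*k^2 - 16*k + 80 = (k - 5)*(k^2 - 16) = (k - 5)*(k + 4)*(k - 4)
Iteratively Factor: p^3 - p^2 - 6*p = (p - 3)*(p^2 + 2*p) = p*(p - 3)*(p + 2)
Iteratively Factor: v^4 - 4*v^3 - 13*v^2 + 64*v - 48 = (v - 4)*(v^3 - 13*v + 12) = (v - 4)*(v + 4)*(v^2 - 4*v + 3) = (v - 4)*(v - 1)*(v + 4)*(v - 3)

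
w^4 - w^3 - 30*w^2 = w^2*(w - 6)*(w + 5)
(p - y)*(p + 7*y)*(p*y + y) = p^3*y + 6*p^2*y^2 + p^2*y - 7*p*y^3 + 6*p*y^2 - 7*y^3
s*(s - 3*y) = s^2 - 3*s*y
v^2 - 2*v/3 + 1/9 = (v - 1/3)^2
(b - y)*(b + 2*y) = b^2 + b*y - 2*y^2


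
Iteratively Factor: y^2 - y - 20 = (y + 4)*(y - 5)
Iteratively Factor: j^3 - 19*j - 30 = (j - 5)*(j^2 + 5*j + 6) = (j - 5)*(j + 2)*(j + 3)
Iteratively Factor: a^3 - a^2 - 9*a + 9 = (a + 3)*(a^2 - 4*a + 3) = (a - 3)*(a + 3)*(a - 1)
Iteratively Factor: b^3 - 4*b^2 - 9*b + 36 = (b - 4)*(b^2 - 9) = (b - 4)*(b + 3)*(b - 3)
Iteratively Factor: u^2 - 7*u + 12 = (u - 3)*(u - 4)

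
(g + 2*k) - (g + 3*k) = -k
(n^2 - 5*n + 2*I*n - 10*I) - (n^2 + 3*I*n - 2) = -5*n - I*n + 2 - 10*I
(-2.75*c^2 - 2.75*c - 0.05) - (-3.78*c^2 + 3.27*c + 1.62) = 1.03*c^2 - 6.02*c - 1.67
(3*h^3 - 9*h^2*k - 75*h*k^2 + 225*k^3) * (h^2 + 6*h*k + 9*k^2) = 3*h^5 + 9*h^4*k - 102*h^3*k^2 - 306*h^2*k^3 + 675*h*k^4 + 2025*k^5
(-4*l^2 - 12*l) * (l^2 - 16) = -4*l^4 - 12*l^3 + 64*l^2 + 192*l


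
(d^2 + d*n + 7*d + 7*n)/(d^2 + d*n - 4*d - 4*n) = (d + 7)/(d - 4)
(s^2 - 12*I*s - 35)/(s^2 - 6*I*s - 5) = (s - 7*I)/(s - I)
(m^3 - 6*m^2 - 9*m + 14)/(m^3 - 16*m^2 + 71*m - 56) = (m + 2)/(m - 8)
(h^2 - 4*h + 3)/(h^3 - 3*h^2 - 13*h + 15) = (h - 3)/(h^2 - 2*h - 15)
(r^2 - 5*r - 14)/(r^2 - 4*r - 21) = (r + 2)/(r + 3)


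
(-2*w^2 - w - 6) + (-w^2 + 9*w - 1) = -3*w^2 + 8*w - 7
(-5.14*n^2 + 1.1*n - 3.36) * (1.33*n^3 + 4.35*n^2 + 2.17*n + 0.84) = -6.8362*n^5 - 20.896*n^4 - 10.8376*n^3 - 16.5466*n^2 - 6.3672*n - 2.8224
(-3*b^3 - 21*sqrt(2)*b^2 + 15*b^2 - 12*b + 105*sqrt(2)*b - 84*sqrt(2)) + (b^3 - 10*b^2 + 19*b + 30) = -2*b^3 - 21*sqrt(2)*b^2 + 5*b^2 + 7*b + 105*sqrt(2)*b - 84*sqrt(2) + 30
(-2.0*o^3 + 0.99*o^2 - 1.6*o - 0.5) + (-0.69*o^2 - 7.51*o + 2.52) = -2.0*o^3 + 0.3*o^2 - 9.11*o + 2.02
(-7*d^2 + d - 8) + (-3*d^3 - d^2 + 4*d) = -3*d^3 - 8*d^2 + 5*d - 8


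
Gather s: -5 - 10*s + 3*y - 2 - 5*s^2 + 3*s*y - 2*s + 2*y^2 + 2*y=-5*s^2 + s*(3*y - 12) + 2*y^2 + 5*y - 7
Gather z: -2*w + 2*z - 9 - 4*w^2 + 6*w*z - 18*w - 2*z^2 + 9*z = -4*w^2 - 20*w - 2*z^2 + z*(6*w + 11) - 9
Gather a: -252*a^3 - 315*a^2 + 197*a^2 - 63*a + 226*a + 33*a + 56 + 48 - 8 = -252*a^3 - 118*a^2 + 196*a + 96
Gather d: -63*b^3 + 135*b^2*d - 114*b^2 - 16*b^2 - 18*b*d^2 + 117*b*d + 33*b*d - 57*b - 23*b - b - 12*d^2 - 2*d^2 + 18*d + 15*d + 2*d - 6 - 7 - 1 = -63*b^3 - 130*b^2 - 81*b + d^2*(-18*b - 14) + d*(135*b^2 + 150*b + 35) - 14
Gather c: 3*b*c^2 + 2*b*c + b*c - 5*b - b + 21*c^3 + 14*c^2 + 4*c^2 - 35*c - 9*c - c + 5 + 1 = -6*b + 21*c^3 + c^2*(3*b + 18) + c*(3*b - 45) + 6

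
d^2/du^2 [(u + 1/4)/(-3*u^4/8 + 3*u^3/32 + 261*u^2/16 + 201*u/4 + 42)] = 16*((4*u + 1)*(-16*u^3 + 3*u^2 + 348*u + 536)^2 + (64*u^3 - 12*u^2 - 1392*u - 3*(4*u + 1)*(-8*u^2 + u + 58) - 2144)*(-4*u^4 + u^3 + 174*u^2 + 536*u + 448))/(3*(-4*u^4 + u^3 + 174*u^2 + 536*u + 448)^3)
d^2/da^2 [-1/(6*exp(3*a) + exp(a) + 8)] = (-2*(18*exp(2*a) + 1)^2*exp(a) + (54*exp(2*a) + 1)*(6*exp(3*a) + exp(a) + 8))*exp(a)/(6*exp(3*a) + exp(a) + 8)^3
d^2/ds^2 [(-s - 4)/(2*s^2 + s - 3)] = 2*(-(s + 4)*(4*s + 1)^2 + 3*(2*s + 3)*(2*s^2 + s - 3))/(2*s^2 + s - 3)^3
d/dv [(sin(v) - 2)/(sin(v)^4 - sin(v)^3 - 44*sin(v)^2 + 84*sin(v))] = (-3*cos(v) - 2/tan(v) + 42*cos(v)/sin(v)^2)/((sin(v) - 6)^2*(sin(v) + 7)^2)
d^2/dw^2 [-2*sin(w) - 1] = 2*sin(w)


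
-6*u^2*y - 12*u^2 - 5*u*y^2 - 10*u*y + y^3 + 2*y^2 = (-6*u + y)*(u + y)*(y + 2)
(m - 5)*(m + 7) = m^2 + 2*m - 35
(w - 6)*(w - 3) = w^2 - 9*w + 18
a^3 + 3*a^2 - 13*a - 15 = (a - 3)*(a + 1)*(a + 5)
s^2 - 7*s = s*(s - 7)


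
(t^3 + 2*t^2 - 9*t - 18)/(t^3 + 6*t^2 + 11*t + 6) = (t - 3)/(t + 1)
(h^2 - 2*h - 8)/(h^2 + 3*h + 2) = (h - 4)/(h + 1)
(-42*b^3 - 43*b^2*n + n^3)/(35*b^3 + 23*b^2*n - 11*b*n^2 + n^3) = (-6*b - n)/(5*b - n)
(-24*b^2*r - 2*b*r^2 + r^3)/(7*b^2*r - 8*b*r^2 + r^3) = (-24*b^2 - 2*b*r + r^2)/(7*b^2 - 8*b*r + r^2)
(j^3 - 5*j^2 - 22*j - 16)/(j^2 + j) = j - 6 - 16/j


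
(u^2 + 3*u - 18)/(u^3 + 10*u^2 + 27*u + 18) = (u - 3)/(u^2 + 4*u + 3)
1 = 1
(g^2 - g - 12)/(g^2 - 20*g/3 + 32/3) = 3*(g + 3)/(3*g - 8)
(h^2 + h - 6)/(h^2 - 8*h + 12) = (h + 3)/(h - 6)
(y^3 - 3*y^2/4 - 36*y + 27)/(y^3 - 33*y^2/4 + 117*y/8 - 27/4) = 2*(y + 6)/(2*y - 3)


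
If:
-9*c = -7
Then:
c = 7/9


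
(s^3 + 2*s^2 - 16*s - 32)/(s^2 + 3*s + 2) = (s^2 - 16)/(s + 1)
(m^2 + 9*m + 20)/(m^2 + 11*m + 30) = (m + 4)/(m + 6)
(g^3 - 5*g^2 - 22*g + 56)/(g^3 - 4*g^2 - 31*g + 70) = (g + 4)/(g + 5)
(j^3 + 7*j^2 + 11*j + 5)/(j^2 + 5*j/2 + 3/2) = 2*(j^2 + 6*j + 5)/(2*j + 3)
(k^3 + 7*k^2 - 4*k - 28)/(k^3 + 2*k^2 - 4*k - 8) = (k + 7)/(k + 2)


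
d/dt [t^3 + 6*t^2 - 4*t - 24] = 3*t^2 + 12*t - 4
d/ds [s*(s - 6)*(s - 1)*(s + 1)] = 4*s^3 - 18*s^2 - 2*s + 6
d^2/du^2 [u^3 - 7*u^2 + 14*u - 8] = 6*u - 14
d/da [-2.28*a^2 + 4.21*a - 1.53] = 4.21 - 4.56*a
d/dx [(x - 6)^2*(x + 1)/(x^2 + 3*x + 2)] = (x^2 + 4*x - 60)/(x^2 + 4*x + 4)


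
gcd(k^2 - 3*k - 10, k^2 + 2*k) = k + 2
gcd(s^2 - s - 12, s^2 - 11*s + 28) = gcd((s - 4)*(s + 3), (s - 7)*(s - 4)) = s - 4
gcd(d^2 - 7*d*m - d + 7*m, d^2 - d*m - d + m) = d - 1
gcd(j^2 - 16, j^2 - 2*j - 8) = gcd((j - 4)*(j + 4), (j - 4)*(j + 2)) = j - 4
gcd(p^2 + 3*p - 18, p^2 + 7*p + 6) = p + 6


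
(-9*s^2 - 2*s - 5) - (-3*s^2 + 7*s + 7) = -6*s^2 - 9*s - 12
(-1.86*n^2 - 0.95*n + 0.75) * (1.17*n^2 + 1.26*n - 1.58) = -2.1762*n^4 - 3.4551*n^3 + 2.6193*n^2 + 2.446*n - 1.185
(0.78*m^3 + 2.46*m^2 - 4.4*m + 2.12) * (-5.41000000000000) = -4.2198*m^3 - 13.3086*m^2 + 23.804*m - 11.4692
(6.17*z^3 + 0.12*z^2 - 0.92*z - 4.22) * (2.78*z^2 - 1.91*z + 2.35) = 17.1526*z^5 - 11.4511*z^4 + 11.7127*z^3 - 9.6924*z^2 + 5.8982*z - 9.917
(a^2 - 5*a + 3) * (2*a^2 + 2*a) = 2*a^4 - 8*a^3 - 4*a^2 + 6*a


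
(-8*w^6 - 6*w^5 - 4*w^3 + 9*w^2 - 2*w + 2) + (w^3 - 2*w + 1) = -8*w^6 - 6*w^5 - 3*w^3 + 9*w^2 - 4*w + 3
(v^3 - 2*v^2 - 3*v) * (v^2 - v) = v^5 - 3*v^4 - v^3 + 3*v^2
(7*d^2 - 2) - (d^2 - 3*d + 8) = 6*d^2 + 3*d - 10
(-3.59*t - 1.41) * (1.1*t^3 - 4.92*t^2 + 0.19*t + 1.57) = -3.949*t^4 + 16.1118*t^3 + 6.2551*t^2 - 5.9042*t - 2.2137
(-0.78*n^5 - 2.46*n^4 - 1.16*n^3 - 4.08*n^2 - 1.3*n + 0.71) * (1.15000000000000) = -0.897*n^5 - 2.829*n^4 - 1.334*n^3 - 4.692*n^2 - 1.495*n + 0.8165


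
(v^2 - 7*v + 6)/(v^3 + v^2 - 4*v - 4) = (v^2 - 7*v + 6)/(v^3 + v^2 - 4*v - 4)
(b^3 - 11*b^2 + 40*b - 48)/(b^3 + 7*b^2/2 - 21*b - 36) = 2*(b^2 - 7*b + 12)/(2*b^2 + 15*b + 18)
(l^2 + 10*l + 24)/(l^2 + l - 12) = (l + 6)/(l - 3)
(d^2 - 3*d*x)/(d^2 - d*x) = (d - 3*x)/(d - x)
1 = 1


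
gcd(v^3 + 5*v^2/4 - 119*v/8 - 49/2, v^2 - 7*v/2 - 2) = v - 4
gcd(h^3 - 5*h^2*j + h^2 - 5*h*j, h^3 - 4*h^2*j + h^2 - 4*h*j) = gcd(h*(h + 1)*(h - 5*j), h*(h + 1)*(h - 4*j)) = h^2 + h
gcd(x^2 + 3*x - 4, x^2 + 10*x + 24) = x + 4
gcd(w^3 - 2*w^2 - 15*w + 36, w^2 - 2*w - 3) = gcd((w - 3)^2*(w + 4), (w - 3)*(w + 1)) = w - 3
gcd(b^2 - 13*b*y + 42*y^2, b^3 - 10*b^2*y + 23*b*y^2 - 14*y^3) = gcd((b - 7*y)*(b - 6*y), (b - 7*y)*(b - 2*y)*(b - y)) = -b + 7*y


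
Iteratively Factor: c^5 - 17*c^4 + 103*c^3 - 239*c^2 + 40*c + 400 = (c + 1)*(c^4 - 18*c^3 + 121*c^2 - 360*c + 400) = (c - 4)*(c + 1)*(c^3 - 14*c^2 + 65*c - 100) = (c - 5)*(c - 4)*(c + 1)*(c^2 - 9*c + 20) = (c - 5)^2*(c - 4)*(c + 1)*(c - 4)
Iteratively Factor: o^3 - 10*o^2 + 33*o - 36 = (o - 3)*(o^2 - 7*o + 12) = (o - 3)^2*(o - 4)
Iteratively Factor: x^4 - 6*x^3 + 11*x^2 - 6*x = (x)*(x^3 - 6*x^2 + 11*x - 6) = x*(x - 3)*(x^2 - 3*x + 2) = x*(x - 3)*(x - 2)*(x - 1)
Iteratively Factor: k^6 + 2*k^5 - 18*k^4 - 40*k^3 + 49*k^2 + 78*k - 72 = (k - 1)*(k^5 + 3*k^4 - 15*k^3 - 55*k^2 - 6*k + 72) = (k - 1)*(k + 3)*(k^4 - 15*k^2 - 10*k + 24) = (k - 1)*(k + 2)*(k + 3)*(k^3 - 2*k^2 - 11*k + 12) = (k - 1)^2*(k + 2)*(k + 3)*(k^2 - k - 12) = (k - 1)^2*(k + 2)*(k + 3)^2*(k - 4)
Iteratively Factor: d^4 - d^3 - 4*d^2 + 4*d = (d - 1)*(d^3 - 4*d) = d*(d - 1)*(d^2 - 4) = d*(d - 1)*(d + 2)*(d - 2)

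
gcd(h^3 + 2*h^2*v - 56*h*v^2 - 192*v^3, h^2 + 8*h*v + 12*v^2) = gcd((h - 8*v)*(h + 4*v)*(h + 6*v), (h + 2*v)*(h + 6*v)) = h + 6*v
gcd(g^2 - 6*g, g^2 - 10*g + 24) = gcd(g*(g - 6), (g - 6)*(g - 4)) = g - 6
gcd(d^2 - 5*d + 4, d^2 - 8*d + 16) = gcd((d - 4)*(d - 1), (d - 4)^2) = d - 4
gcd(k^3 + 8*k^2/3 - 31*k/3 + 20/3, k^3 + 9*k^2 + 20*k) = k + 5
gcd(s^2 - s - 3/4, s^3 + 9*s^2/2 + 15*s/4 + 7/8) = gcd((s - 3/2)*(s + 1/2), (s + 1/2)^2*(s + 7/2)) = s + 1/2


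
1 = 1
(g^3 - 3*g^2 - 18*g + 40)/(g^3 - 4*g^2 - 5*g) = (g^2 + 2*g - 8)/(g*(g + 1))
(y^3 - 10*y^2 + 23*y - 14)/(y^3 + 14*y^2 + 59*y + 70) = (y^3 - 10*y^2 + 23*y - 14)/(y^3 + 14*y^2 + 59*y + 70)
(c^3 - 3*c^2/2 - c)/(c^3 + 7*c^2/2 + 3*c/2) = (c - 2)/(c + 3)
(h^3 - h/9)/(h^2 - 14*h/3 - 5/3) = h*(3*h - 1)/(3*(h - 5))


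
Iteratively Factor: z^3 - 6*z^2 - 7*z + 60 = (z - 4)*(z^2 - 2*z - 15) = (z - 5)*(z - 4)*(z + 3)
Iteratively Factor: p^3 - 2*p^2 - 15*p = (p)*(p^2 - 2*p - 15) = p*(p - 5)*(p + 3)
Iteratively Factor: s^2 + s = (s)*(s + 1)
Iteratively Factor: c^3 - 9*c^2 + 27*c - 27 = (c - 3)*(c^2 - 6*c + 9) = (c - 3)^2*(c - 3)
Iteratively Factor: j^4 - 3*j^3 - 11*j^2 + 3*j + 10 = (j + 2)*(j^3 - 5*j^2 - j + 5) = (j - 5)*(j + 2)*(j^2 - 1) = (j - 5)*(j - 1)*(j + 2)*(j + 1)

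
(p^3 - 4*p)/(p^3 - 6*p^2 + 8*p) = (p + 2)/(p - 4)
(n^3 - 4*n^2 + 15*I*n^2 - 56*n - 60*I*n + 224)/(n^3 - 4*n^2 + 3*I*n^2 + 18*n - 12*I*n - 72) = (n^2 + 15*I*n - 56)/(n^2 + 3*I*n + 18)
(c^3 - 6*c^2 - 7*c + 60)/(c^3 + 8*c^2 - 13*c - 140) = (c^2 - 2*c - 15)/(c^2 + 12*c + 35)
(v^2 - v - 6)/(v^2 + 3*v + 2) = (v - 3)/(v + 1)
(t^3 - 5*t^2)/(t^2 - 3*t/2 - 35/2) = 2*t^2/(2*t + 7)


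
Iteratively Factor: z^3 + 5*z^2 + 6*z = (z)*(z^2 + 5*z + 6) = z*(z + 3)*(z + 2)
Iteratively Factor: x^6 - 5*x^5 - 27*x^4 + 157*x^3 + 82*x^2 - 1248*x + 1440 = (x - 5)*(x^5 - 27*x^3 + 22*x^2 + 192*x - 288) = (x - 5)*(x - 3)*(x^4 + 3*x^3 - 18*x^2 - 32*x + 96) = (x - 5)*(x - 3)*(x + 4)*(x^3 - x^2 - 14*x + 24) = (x - 5)*(x - 3)^2*(x + 4)*(x^2 + 2*x - 8) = (x - 5)*(x - 3)^2*(x - 2)*(x + 4)*(x + 4)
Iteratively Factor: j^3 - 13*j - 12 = (j + 3)*(j^2 - 3*j - 4) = (j - 4)*(j + 3)*(j + 1)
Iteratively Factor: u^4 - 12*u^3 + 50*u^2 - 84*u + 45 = (u - 5)*(u^3 - 7*u^2 + 15*u - 9) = (u - 5)*(u - 3)*(u^2 - 4*u + 3) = (u - 5)*(u - 3)*(u - 1)*(u - 3)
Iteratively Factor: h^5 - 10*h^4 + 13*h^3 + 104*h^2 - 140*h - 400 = (h + 2)*(h^4 - 12*h^3 + 37*h^2 + 30*h - 200) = (h - 4)*(h + 2)*(h^3 - 8*h^2 + 5*h + 50) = (h - 5)*(h - 4)*(h + 2)*(h^2 - 3*h - 10) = (h - 5)*(h - 4)*(h + 2)^2*(h - 5)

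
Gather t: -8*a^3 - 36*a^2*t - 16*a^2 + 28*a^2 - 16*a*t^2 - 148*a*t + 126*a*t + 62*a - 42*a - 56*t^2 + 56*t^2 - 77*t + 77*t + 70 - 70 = -8*a^3 + 12*a^2 - 16*a*t^2 + 20*a + t*(-36*a^2 - 22*a)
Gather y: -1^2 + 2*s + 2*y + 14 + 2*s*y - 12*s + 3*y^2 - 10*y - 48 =-10*s + 3*y^2 + y*(2*s - 8) - 35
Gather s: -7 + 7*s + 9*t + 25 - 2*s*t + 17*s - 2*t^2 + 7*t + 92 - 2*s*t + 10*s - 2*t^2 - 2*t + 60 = s*(34 - 4*t) - 4*t^2 + 14*t + 170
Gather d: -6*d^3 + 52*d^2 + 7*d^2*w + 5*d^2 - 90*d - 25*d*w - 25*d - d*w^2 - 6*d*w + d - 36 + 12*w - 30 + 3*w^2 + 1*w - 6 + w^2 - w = -6*d^3 + d^2*(7*w + 57) + d*(-w^2 - 31*w - 114) + 4*w^2 + 12*w - 72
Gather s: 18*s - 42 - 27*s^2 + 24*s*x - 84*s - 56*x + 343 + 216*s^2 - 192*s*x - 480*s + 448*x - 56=189*s^2 + s*(-168*x - 546) + 392*x + 245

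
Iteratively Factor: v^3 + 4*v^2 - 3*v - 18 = (v + 3)*(v^2 + v - 6) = (v - 2)*(v + 3)*(v + 3)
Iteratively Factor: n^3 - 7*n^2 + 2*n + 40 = (n + 2)*(n^2 - 9*n + 20) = (n - 4)*(n + 2)*(n - 5)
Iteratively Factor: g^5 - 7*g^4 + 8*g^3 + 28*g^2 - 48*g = (g - 4)*(g^4 - 3*g^3 - 4*g^2 + 12*g) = (g - 4)*(g - 3)*(g^3 - 4*g) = g*(g - 4)*(g - 3)*(g^2 - 4) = g*(g - 4)*(g - 3)*(g + 2)*(g - 2)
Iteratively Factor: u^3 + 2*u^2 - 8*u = (u)*(u^2 + 2*u - 8) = u*(u - 2)*(u + 4)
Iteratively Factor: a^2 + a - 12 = (a + 4)*(a - 3)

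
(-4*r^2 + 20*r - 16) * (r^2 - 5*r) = -4*r^4 + 40*r^3 - 116*r^2 + 80*r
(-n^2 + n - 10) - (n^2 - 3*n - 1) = -2*n^2 + 4*n - 9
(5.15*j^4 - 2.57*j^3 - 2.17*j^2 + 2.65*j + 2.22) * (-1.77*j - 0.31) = -9.1155*j^5 + 2.9524*j^4 + 4.6376*j^3 - 4.0178*j^2 - 4.7509*j - 0.6882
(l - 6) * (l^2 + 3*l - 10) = l^3 - 3*l^2 - 28*l + 60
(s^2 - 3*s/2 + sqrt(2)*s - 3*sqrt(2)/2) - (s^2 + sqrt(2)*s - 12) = -3*s/2 - 3*sqrt(2)/2 + 12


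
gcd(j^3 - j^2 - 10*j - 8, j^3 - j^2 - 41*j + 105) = 1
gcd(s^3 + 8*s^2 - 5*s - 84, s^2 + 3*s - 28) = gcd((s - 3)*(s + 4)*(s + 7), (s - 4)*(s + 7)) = s + 7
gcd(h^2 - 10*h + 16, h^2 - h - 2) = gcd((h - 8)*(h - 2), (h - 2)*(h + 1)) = h - 2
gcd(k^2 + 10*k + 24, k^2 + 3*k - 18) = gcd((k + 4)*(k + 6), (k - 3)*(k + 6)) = k + 6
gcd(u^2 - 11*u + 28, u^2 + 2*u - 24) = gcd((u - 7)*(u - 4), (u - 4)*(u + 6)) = u - 4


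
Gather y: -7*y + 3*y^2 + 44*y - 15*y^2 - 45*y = -12*y^2 - 8*y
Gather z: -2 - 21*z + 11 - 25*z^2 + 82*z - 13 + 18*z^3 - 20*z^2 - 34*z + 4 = 18*z^3 - 45*z^2 + 27*z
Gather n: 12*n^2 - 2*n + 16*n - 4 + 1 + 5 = 12*n^2 + 14*n + 2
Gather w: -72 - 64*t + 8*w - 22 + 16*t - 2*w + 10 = -48*t + 6*w - 84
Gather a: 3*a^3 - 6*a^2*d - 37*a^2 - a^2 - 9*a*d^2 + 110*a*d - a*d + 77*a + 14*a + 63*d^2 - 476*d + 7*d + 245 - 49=3*a^3 + a^2*(-6*d - 38) + a*(-9*d^2 + 109*d + 91) + 63*d^2 - 469*d + 196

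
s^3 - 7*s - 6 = (s - 3)*(s + 1)*(s + 2)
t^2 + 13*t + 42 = (t + 6)*(t + 7)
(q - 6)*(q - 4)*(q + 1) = q^3 - 9*q^2 + 14*q + 24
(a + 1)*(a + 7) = a^2 + 8*a + 7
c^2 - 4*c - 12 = (c - 6)*(c + 2)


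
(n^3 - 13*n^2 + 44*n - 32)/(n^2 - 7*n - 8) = (n^2 - 5*n + 4)/(n + 1)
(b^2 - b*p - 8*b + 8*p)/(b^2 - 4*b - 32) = (b - p)/(b + 4)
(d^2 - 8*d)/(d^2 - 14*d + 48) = d/(d - 6)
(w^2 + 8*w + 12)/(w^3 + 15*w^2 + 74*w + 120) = (w + 2)/(w^2 + 9*w + 20)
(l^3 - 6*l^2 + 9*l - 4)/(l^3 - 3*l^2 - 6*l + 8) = (l - 1)/(l + 2)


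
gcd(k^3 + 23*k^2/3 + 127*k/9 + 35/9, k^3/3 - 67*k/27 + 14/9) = 1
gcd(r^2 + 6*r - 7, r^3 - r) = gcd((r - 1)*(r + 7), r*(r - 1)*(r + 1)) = r - 1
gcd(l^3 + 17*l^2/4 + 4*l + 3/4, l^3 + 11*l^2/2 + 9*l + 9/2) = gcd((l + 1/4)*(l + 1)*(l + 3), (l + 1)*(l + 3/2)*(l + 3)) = l^2 + 4*l + 3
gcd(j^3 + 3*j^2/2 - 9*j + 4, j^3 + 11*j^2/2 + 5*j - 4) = j^2 + 7*j/2 - 2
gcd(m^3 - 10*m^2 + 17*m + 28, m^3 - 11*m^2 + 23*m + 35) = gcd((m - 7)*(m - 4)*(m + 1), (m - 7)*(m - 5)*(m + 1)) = m^2 - 6*m - 7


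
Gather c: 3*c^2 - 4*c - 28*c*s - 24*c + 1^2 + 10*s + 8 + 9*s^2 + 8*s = 3*c^2 + c*(-28*s - 28) + 9*s^2 + 18*s + 9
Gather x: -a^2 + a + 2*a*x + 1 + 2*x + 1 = -a^2 + a + x*(2*a + 2) + 2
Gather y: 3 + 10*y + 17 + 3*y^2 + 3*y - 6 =3*y^2 + 13*y + 14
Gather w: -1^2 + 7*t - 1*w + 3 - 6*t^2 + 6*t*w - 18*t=-6*t^2 - 11*t + w*(6*t - 1) + 2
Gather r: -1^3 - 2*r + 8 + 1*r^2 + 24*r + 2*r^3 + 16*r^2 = 2*r^3 + 17*r^2 + 22*r + 7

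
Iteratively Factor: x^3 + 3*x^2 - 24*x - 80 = (x - 5)*(x^2 + 8*x + 16) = (x - 5)*(x + 4)*(x + 4)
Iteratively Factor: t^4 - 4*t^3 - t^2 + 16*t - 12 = (t - 2)*(t^3 - 2*t^2 - 5*t + 6) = (t - 2)*(t + 2)*(t^2 - 4*t + 3) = (t - 2)*(t - 1)*(t + 2)*(t - 3)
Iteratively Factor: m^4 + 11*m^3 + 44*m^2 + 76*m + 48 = (m + 4)*(m^3 + 7*m^2 + 16*m + 12) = (m + 2)*(m + 4)*(m^2 + 5*m + 6) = (m + 2)*(m + 3)*(m + 4)*(m + 2)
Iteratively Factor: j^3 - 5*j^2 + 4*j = (j - 4)*(j^2 - j) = j*(j - 4)*(j - 1)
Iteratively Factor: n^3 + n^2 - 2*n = (n + 2)*(n^2 - n) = (n - 1)*(n + 2)*(n)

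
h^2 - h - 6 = (h - 3)*(h + 2)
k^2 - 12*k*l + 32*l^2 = (k - 8*l)*(k - 4*l)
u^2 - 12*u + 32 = (u - 8)*(u - 4)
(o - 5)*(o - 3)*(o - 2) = o^3 - 10*o^2 + 31*o - 30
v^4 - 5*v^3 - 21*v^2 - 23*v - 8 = (v - 8)*(v + 1)^3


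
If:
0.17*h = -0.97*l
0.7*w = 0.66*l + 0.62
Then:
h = 5.36007130124777 - 6.05169340463458*w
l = 1.06060606060606*w - 0.939393939393939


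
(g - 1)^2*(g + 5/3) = g^3 - g^2/3 - 7*g/3 + 5/3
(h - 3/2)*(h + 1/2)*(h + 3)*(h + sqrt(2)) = h^4 + sqrt(2)*h^3 + 2*h^3 - 15*h^2/4 + 2*sqrt(2)*h^2 - 15*sqrt(2)*h/4 - 9*h/4 - 9*sqrt(2)/4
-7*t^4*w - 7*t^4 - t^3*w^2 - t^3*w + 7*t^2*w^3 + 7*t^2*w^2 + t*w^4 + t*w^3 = (-t + w)*(t + w)*(7*t + w)*(t*w + t)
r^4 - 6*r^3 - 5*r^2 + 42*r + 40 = (r - 5)*(r - 4)*(r + 1)*(r + 2)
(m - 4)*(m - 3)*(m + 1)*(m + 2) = m^4 - 4*m^3 - 7*m^2 + 22*m + 24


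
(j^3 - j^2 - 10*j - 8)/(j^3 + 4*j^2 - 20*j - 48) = (j + 1)/(j + 6)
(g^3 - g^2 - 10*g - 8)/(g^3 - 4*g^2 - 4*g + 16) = (g + 1)/(g - 2)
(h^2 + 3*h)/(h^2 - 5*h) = (h + 3)/(h - 5)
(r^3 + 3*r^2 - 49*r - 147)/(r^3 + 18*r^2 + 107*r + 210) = (r^2 - 4*r - 21)/(r^2 + 11*r + 30)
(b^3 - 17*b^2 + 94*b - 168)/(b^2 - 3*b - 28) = (b^2 - 10*b + 24)/(b + 4)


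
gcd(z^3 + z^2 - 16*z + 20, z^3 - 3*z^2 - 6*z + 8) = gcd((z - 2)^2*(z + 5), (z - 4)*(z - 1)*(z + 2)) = 1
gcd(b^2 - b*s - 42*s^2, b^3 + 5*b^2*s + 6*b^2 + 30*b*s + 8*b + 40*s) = 1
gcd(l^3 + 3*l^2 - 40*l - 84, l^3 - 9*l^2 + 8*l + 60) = l^2 - 4*l - 12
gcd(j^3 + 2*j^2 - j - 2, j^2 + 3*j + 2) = j^2 + 3*j + 2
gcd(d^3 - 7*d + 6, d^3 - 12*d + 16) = d - 2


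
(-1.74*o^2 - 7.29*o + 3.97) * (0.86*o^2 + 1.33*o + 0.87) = -1.4964*o^4 - 8.5836*o^3 - 7.7953*o^2 - 1.0622*o + 3.4539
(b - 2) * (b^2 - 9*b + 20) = b^3 - 11*b^2 + 38*b - 40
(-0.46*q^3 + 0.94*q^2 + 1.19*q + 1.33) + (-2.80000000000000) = -0.46*q^3 + 0.94*q^2 + 1.19*q - 1.47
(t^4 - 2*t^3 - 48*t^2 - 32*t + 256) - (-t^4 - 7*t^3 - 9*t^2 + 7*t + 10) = 2*t^4 + 5*t^3 - 39*t^2 - 39*t + 246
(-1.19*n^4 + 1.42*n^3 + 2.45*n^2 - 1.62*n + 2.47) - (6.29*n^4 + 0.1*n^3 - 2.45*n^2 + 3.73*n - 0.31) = -7.48*n^4 + 1.32*n^3 + 4.9*n^2 - 5.35*n + 2.78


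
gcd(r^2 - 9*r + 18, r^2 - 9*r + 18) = r^2 - 9*r + 18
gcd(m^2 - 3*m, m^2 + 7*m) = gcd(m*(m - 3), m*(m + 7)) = m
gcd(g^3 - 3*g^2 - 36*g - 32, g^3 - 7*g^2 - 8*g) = g^2 - 7*g - 8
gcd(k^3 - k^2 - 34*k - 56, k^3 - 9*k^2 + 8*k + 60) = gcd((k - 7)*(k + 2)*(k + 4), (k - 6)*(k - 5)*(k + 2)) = k + 2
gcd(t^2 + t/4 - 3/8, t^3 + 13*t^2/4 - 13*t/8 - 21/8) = t + 3/4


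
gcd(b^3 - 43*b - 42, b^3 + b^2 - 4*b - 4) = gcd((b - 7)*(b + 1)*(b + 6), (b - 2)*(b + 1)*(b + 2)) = b + 1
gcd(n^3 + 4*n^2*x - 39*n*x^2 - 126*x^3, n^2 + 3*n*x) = n + 3*x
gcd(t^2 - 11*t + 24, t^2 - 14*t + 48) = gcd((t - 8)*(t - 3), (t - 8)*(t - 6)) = t - 8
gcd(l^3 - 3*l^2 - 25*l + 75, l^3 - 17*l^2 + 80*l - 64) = 1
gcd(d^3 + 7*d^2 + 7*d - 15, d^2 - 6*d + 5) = d - 1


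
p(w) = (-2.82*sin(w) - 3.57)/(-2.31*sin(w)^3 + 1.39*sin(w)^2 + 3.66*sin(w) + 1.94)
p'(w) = (-2.82*sin(w) - 3.57)*(6.93*sin(w)^2*cos(w) - 2.78*sin(w)*cos(w) - 3.66*cos(w))/(-2.31*sin(w)^3 + 1.39*sin(w)^2 + 3.66*sin(w) + 1.94)^2 - 2.82*cos(w)/(-2.31*sin(w)^3 + 1.39*sin(w)^2 + 3.66*sin(w) + 1.94) = (-13.0284*sin(w)^3 - 20.8203*sin(w)^2 + 9.9246*sin(w) + 7.5954)*cos(w)/(5.3361*sin(w)^6 - 6.4218*sin(w)^5 - 14.9771*sin(w)^4 + 1.212*sin(w)^3 + 18.7888*sin(w)^2 + 14.2008*sin(w) + 3.7636)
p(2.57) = -1.29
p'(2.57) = -0.26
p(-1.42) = -0.41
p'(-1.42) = -0.41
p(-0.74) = -2.05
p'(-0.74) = -5.11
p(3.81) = -2.41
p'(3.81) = 4.75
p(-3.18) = -1.77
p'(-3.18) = -1.83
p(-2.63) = -2.91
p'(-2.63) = 1.12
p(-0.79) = -1.80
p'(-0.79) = -4.93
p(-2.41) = -2.10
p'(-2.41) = 5.11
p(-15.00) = -2.22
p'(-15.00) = 5.06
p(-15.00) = -2.22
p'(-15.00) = 5.06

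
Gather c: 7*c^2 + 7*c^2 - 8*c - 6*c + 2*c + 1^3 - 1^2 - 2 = 14*c^2 - 12*c - 2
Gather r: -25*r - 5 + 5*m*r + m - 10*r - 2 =m + r*(5*m - 35) - 7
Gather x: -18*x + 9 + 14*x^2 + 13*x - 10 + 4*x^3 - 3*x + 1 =4*x^3 + 14*x^2 - 8*x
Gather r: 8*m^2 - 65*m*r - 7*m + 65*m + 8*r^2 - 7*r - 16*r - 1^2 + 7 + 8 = 8*m^2 + 58*m + 8*r^2 + r*(-65*m - 23) + 14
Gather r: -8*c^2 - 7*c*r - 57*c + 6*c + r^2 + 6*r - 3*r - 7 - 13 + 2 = -8*c^2 - 51*c + r^2 + r*(3 - 7*c) - 18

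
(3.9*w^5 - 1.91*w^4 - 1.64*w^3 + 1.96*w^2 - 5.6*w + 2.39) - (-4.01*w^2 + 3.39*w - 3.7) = 3.9*w^5 - 1.91*w^4 - 1.64*w^3 + 5.97*w^2 - 8.99*w + 6.09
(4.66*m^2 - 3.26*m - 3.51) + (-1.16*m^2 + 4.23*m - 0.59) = 3.5*m^2 + 0.970000000000001*m - 4.1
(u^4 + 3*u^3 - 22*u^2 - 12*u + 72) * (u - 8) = u^5 - 5*u^4 - 46*u^3 + 164*u^2 + 168*u - 576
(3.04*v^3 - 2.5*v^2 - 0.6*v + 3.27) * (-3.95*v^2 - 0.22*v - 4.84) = -12.008*v^5 + 9.2062*v^4 - 11.7936*v^3 - 0.684500000000001*v^2 + 2.1846*v - 15.8268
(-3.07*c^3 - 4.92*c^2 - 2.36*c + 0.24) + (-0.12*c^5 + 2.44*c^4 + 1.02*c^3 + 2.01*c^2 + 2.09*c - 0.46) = -0.12*c^5 + 2.44*c^4 - 2.05*c^3 - 2.91*c^2 - 0.27*c - 0.22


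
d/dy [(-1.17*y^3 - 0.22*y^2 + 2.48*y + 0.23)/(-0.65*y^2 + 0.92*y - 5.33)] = (0.7605*y^4 - 2.1528*y^3 + 20.1179*y^2 + 2.6442*y - 13.43)/(0.4225*y^4 - 1.196*y^3 + 7.7754*y^2 - 9.8072*y + 28.4089)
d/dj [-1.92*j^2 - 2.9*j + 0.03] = -3.84*j - 2.9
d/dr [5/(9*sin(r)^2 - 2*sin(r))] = 10*(-9/tan(r) + cos(r)/sin(r)^2)/(9*sin(r) - 2)^2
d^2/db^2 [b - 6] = 0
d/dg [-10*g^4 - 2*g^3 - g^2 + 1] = 2*g*(-20*g^2 - 3*g - 1)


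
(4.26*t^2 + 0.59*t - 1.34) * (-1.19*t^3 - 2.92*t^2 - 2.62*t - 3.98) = -5.0694*t^5 - 13.1413*t^4 - 11.2894*t^3 - 14.5878*t^2 + 1.1626*t + 5.3332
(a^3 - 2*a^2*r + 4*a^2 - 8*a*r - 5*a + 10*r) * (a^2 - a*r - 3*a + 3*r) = a^5 - 3*a^4*r + a^4 + 2*a^3*r^2 - 3*a^3*r - 17*a^3 + 2*a^2*r^2 + 51*a^2*r + 15*a^2 - 34*a*r^2 - 45*a*r + 30*r^2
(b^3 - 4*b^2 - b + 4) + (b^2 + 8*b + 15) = b^3 - 3*b^2 + 7*b + 19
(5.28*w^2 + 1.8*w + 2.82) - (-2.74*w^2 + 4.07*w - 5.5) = 8.02*w^2 - 2.27*w + 8.32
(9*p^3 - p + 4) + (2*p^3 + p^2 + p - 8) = 11*p^3 + p^2 - 4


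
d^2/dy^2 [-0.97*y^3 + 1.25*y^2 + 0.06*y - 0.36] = 2.5 - 5.82*y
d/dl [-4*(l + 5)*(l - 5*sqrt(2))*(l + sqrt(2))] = -12*l^2 - 40*l + 32*sqrt(2)*l + 40 + 80*sqrt(2)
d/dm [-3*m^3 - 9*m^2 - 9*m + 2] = -9*m^2 - 18*m - 9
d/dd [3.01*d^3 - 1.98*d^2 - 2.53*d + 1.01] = 9.03*d^2 - 3.96*d - 2.53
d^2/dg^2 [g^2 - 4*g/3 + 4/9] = 2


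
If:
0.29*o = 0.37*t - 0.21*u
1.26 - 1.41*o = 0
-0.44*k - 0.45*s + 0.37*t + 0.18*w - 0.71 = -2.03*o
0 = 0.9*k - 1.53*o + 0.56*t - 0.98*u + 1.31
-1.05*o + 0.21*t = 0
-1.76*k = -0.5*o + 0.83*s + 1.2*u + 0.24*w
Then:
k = 4.51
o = 0.89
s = -10.09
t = 4.47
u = 6.64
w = -29.52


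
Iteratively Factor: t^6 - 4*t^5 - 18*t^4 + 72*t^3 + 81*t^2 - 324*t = (t + 3)*(t^5 - 7*t^4 + 3*t^3 + 63*t^2 - 108*t) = (t - 3)*(t + 3)*(t^4 - 4*t^3 - 9*t^2 + 36*t) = (t - 3)^2*(t + 3)*(t^3 - t^2 - 12*t) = (t - 4)*(t - 3)^2*(t + 3)*(t^2 + 3*t) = t*(t - 4)*(t - 3)^2*(t + 3)*(t + 3)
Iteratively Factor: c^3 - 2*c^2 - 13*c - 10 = (c + 1)*(c^2 - 3*c - 10) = (c - 5)*(c + 1)*(c + 2)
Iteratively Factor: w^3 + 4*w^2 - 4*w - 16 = (w + 2)*(w^2 + 2*w - 8) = (w + 2)*(w + 4)*(w - 2)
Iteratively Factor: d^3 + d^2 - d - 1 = (d + 1)*(d^2 - 1) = (d - 1)*(d + 1)*(d + 1)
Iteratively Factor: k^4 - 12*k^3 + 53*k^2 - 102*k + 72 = (k - 3)*(k^3 - 9*k^2 + 26*k - 24) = (k - 3)*(k - 2)*(k^2 - 7*k + 12) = (k - 4)*(k - 3)*(k - 2)*(k - 3)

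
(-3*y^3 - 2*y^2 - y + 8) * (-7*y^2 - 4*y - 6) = 21*y^5 + 26*y^4 + 33*y^3 - 40*y^2 - 26*y - 48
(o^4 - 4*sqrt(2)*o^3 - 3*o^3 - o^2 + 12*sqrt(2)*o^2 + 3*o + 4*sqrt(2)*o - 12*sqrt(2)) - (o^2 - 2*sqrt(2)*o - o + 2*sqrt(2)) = o^4 - 4*sqrt(2)*o^3 - 3*o^3 - 2*o^2 + 12*sqrt(2)*o^2 + 4*o + 6*sqrt(2)*o - 14*sqrt(2)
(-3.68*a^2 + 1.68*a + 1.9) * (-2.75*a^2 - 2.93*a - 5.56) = 10.12*a^4 + 6.1624*a^3 + 10.3134*a^2 - 14.9078*a - 10.564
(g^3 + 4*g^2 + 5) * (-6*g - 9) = -6*g^4 - 33*g^3 - 36*g^2 - 30*g - 45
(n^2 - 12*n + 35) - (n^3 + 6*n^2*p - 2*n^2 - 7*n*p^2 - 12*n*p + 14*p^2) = -n^3 - 6*n^2*p + 3*n^2 + 7*n*p^2 + 12*n*p - 12*n - 14*p^2 + 35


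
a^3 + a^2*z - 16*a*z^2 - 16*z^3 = (a - 4*z)*(a + z)*(a + 4*z)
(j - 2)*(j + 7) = j^2 + 5*j - 14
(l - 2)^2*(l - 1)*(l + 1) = l^4 - 4*l^3 + 3*l^2 + 4*l - 4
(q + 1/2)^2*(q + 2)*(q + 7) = q^4 + 10*q^3 + 93*q^2/4 + 65*q/4 + 7/2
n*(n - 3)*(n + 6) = n^3 + 3*n^2 - 18*n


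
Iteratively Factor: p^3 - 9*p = (p + 3)*(p^2 - 3*p) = (p - 3)*(p + 3)*(p)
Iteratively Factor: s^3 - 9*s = (s)*(s^2 - 9) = s*(s - 3)*(s + 3)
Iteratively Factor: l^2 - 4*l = (l - 4)*(l)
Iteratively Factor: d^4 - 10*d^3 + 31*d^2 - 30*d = (d)*(d^3 - 10*d^2 + 31*d - 30) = d*(d - 3)*(d^2 - 7*d + 10) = d*(d - 3)*(d - 2)*(d - 5)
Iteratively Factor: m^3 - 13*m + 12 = (m - 3)*(m^2 + 3*m - 4) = (m - 3)*(m + 4)*(m - 1)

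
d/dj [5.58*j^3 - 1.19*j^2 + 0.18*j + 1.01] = 16.74*j^2 - 2.38*j + 0.18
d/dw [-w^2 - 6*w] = -2*w - 6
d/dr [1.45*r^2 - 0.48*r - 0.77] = 2.9*r - 0.48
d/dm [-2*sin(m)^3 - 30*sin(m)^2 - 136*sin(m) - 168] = 2*(-30*sin(m) + 3*cos(m)^2 - 71)*cos(m)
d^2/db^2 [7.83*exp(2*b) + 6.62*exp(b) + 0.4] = (31.32*exp(b) + 6.62)*exp(b)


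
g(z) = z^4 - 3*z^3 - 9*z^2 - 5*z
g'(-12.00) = -7997.00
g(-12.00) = 24684.00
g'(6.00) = 427.00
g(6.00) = 294.00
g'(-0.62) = 1.75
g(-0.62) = 0.50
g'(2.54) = -43.24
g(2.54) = -78.30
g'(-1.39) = -8.11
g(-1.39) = 1.35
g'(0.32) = -11.55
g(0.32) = -2.61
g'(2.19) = -45.57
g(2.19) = -62.62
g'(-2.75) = -106.75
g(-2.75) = 65.27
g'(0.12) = -7.28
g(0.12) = -0.73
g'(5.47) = 281.92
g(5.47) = 107.62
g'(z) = 4*z^3 - 9*z^2 - 18*z - 5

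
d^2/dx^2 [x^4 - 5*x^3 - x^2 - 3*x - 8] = 12*x^2 - 30*x - 2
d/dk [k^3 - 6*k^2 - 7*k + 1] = 3*k^2 - 12*k - 7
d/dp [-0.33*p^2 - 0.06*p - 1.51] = -0.66*p - 0.06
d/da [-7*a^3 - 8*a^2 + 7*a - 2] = -21*a^2 - 16*a + 7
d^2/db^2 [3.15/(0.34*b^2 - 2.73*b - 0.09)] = (0.72828*b^2 - 5.84766*b - 3.15*(0.68*b - 2.73)*(1.36*b - 5.46) - 0.19278)/(-0.34*b^2 + 2.73*b + 0.09)^3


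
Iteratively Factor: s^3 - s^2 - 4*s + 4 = (s - 2)*(s^2 + s - 2) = (s - 2)*(s - 1)*(s + 2)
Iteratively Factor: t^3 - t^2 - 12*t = (t - 4)*(t^2 + 3*t) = (t - 4)*(t + 3)*(t)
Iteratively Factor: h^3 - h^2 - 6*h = (h)*(h^2 - h - 6) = h*(h + 2)*(h - 3)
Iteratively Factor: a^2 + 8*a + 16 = (a + 4)*(a + 4)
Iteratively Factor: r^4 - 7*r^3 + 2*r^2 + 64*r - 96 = (r + 3)*(r^3 - 10*r^2 + 32*r - 32) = (r - 2)*(r + 3)*(r^2 - 8*r + 16) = (r - 4)*(r - 2)*(r + 3)*(r - 4)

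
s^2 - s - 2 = (s - 2)*(s + 1)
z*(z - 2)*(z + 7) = z^3 + 5*z^2 - 14*z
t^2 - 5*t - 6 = (t - 6)*(t + 1)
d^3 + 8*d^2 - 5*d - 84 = (d - 3)*(d + 4)*(d + 7)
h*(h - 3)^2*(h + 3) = h^4 - 3*h^3 - 9*h^2 + 27*h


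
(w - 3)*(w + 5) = w^2 + 2*w - 15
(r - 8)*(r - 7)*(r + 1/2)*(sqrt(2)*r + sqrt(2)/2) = sqrt(2)*r^4 - 14*sqrt(2)*r^3 + 165*sqrt(2)*r^2/4 + 209*sqrt(2)*r/4 + 14*sqrt(2)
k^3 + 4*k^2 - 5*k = k*(k - 1)*(k + 5)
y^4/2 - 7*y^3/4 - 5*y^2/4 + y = y*(y/2 + 1/2)*(y - 4)*(y - 1/2)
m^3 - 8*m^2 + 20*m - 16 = (m - 4)*(m - 2)^2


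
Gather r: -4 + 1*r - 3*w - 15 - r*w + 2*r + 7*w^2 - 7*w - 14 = r*(3 - w) + 7*w^2 - 10*w - 33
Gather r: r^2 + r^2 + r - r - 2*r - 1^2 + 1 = 2*r^2 - 2*r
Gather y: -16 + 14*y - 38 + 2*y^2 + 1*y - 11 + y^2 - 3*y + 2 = 3*y^2 + 12*y - 63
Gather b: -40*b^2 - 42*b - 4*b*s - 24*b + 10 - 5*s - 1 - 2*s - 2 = -40*b^2 + b*(-4*s - 66) - 7*s + 7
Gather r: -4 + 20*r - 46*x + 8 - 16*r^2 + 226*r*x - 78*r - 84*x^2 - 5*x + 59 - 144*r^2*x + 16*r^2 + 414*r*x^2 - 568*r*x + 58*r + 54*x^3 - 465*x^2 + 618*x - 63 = -144*r^2*x + r*(414*x^2 - 342*x) + 54*x^3 - 549*x^2 + 567*x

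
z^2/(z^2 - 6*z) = z/(z - 6)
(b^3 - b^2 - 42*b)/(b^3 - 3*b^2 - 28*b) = (b + 6)/(b + 4)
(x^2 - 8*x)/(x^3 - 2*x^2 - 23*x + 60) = x*(x - 8)/(x^3 - 2*x^2 - 23*x + 60)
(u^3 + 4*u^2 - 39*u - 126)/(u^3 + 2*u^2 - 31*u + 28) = (u^2 - 3*u - 18)/(u^2 - 5*u + 4)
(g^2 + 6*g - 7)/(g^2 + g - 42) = (g - 1)/(g - 6)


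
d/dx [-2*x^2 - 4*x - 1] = -4*x - 4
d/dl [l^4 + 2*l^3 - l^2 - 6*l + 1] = 4*l^3 + 6*l^2 - 2*l - 6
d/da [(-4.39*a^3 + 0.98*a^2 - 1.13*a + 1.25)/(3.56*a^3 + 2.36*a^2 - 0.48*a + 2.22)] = (-13.8492*a^4 + 12.26*a^3 - 40.391*a^2 - 1.5488*a - 1.9086)/(12.6736*a^6 + 16.8032*a^5 + 2.152*a^4 + 13.5408*a^3 + 10.7088*a^2 - 2.1312*a + 4.9284)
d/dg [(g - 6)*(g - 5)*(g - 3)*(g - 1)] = 4*g^3 - 45*g^2 + 154*g - 153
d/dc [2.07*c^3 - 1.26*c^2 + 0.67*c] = 6.21*c^2 - 2.52*c + 0.67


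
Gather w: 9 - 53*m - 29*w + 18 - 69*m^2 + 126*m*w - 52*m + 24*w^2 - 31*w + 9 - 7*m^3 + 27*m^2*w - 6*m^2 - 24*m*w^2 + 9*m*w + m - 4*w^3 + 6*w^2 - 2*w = -7*m^3 - 75*m^2 - 104*m - 4*w^3 + w^2*(30 - 24*m) + w*(27*m^2 + 135*m - 62) + 36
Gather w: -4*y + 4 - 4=-4*y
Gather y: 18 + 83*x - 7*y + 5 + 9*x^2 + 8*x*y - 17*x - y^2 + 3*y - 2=9*x^2 + 66*x - y^2 + y*(8*x - 4) + 21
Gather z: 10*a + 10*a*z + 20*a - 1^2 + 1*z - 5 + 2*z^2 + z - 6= 30*a + 2*z^2 + z*(10*a + 2) - 12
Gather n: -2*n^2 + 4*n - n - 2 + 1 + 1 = -2*n^2 + 3*n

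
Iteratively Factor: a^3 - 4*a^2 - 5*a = (a)*(a^2 - 4*a - 5) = a*(a - 5)*(a + 1)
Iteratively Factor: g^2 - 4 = (g - 2)*(g + 2)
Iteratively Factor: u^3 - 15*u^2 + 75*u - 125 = (u - 5)*(u^2 - 10*u + 25) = (u - 5)^2*(u - 5)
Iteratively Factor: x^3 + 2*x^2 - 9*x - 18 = (x + 2)*(x^2 - 9) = (x - 3)*(x + 2)*(x + 3)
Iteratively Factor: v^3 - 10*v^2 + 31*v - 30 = (v - 3)*(v^2 - 7*v + 10) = (v - 3)*(v - 2)*(v - 5)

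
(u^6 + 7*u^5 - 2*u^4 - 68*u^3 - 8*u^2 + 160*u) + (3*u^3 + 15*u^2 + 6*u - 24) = u^6 + 7*u^5 - 2*u^4 - 65*u^3 + 7*u^2 + 166*u - 24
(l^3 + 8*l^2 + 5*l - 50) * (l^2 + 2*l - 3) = l^5 + 10*l^4 + 18*l^3 - 64*l^2 - 115*l + 150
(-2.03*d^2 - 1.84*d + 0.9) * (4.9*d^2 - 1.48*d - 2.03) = -9.947*d^4 - 6.0116*d^3 + 11.2541*d^2 + 2.4032*d - 1.827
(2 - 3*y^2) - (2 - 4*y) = -3*y^2 + 4*y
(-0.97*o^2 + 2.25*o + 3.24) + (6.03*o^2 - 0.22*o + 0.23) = 5.06*o^2 + 2.03*o + 3.47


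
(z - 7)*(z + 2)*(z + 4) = z^3 - z^2 - 34*z - 56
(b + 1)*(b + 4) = b^2 + 5*b + 4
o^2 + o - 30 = (o - 5)*(o + 6)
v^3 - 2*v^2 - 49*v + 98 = (v - 7)*(v - 2)*(v + 7)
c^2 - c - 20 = (c - 5)*(c + 4)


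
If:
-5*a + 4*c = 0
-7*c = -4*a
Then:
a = 0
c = 0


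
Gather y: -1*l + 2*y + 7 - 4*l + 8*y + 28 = -5*l + 10*y + 35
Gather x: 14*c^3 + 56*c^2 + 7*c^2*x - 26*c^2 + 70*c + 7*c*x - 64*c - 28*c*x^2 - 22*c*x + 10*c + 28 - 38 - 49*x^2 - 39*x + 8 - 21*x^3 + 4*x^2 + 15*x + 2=14*c^3 + 30*c^2 + 16*c - 21*x^3 + x^2*(-28*c - 45) + x*(7*c^2 - 15*c - 24)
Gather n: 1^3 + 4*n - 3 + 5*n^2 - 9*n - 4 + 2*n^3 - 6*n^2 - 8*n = 2*n^3 - n^2 - 13*n - 6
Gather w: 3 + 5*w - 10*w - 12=-5*w - 9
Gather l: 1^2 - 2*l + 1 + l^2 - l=l^2 - 3*l + 2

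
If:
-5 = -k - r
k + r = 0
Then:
No Solution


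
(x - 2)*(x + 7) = x^2 + 5*x - 14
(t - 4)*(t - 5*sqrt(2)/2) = t^2 - 4*t - 5*sqrt(2)*t/2 + 10*sqrt(2)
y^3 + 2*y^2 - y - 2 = (y - 1)*(y + 1)*(y + 2)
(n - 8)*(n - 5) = n^2 - 13*n + 40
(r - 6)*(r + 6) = r^2 - 36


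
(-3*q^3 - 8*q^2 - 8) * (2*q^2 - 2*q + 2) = -6*q^5 - 10*q^4 + 10*q^3 - 32*q^2 + 16*q - 16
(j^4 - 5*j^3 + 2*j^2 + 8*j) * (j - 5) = j^5 - 10*j^4 + 27*j^3 - 2*j^2 - 40*j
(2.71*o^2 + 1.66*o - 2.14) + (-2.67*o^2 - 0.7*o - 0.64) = 0.04*o^2 + 0.96*o - 2.78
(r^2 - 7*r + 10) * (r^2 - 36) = r^4 - 7*r^3 - 26*r^2 + 252*r - 360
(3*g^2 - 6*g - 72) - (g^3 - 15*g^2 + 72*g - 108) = -g^3 + 18*g^2 - 78*g + 36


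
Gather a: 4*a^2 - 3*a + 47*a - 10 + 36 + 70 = 4*a^2 + 44*a + 96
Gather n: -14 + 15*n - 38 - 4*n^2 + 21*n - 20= -4*n^2 + 36*n - 72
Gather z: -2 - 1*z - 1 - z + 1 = -2*z - 2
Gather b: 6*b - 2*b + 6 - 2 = 4*b + 4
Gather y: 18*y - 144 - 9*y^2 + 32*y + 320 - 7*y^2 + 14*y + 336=-16*y^2 + 64*y + 512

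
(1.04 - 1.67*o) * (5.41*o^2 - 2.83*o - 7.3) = -9.0347*o^3 + 10.3525*o^2 + 9.2478*o - 7.592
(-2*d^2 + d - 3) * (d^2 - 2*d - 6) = -2*d^4 + 5*d^3 + 7*d^2 + 18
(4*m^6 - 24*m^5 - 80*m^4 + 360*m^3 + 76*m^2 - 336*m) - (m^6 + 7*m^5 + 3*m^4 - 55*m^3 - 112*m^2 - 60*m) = 3*m^6 - 31*m^5 - 83*m^4 + 415*m^3 + 188*m^2 - 276*m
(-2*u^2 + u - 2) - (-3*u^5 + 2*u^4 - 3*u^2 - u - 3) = 3*u^5 - 2*u^4 + u^2 + 2*u + 1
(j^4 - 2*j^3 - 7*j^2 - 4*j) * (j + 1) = j^5 - j^4 - 9*j^3 - 11*j^2 - 4*j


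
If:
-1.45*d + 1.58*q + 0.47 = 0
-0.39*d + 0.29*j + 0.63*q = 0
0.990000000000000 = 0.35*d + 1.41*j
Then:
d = -0.14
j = 0.74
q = -0.43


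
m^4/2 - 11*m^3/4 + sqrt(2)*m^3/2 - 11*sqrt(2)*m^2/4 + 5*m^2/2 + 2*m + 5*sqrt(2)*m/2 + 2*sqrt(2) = (m/2 + sqrt(2)/2)*(m - 4)*(m - 2)*(m + 1/2)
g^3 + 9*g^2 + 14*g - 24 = (g - 1)*(g + 4)*(g + 6)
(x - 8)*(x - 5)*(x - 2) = x^3 - 15*x^2 + 66*x - 80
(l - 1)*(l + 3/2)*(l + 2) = l^3 + 5*l^2/2 - l/2 - 3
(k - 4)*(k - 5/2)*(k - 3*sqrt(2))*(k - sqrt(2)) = k^4 - 13*k^3/2 - 4*sqrt(2)*k^3 + 16*k^2 + 26*sqrt(2)*k^2 - 40*sqrt(2)*k - 39*k + 60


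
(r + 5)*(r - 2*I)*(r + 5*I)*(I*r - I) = I*r^4 - 3*r^3 + 4*I*r^3 - 12*r^2 + 5*I*r^2 + 15*r + 40*I*r - 50*I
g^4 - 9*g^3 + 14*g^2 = g^2*(g - 7)*(g - 2)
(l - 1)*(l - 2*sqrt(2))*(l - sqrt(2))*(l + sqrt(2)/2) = l^4 - 5*sqrt(2)*l^3/2 - l^3 + l^2 + 5*sqrt(2)*l^2/2 - l + 2*sqrt(2)*l - 2*sqrt(2)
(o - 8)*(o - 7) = o^2 - 15*o + 56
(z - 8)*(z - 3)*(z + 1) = z^3 - 10*z^2 + 13*z + 24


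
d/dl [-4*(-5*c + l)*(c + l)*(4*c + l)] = 84*c^2 - 12*l^2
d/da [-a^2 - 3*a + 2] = -2*a - 3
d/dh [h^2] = 2*h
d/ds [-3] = 0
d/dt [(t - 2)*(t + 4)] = 2*t + 2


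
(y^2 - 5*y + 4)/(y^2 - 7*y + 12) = (y - 1)/(y - 3)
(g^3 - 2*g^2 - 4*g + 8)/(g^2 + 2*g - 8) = (g^2 - 4)/(g + 4)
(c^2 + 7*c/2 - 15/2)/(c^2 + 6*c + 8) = (2*c^2 + 7*c - 15)/(2*(c^2 + 6*c + 8))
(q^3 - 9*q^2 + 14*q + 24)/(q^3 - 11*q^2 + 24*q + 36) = (q - 4)/(q - 6)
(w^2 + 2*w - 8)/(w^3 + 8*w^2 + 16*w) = (w - 2)/(w*(w + 4))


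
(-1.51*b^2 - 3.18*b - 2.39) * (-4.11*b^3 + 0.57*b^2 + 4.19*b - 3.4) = 6.2061*b^5 + 12.2091*b^4 + 1.6834*b^3 - 9.5525*b^2 + 0.797899999999998*b + 8.126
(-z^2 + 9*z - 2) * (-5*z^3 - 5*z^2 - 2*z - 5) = 5*z^5 - 40*z^4 - 33*z^3 - 3*z^2 - 41*z + 10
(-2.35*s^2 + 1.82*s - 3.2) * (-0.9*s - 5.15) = 2.115*s^3 + 10.4645*s^2 - 6.493*s + 16.48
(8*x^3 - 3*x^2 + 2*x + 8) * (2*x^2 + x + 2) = 16*x^5 + 2*x^4 + 17*x^3 + 12*x^2 + 12*x + 16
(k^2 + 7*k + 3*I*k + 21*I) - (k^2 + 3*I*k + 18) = 7*k - 18 + 21*I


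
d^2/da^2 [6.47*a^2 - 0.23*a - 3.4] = 12.9400000000000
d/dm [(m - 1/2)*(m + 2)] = 2*m + 3/2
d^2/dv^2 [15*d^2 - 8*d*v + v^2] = 2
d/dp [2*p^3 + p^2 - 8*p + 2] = 6*p^2 + 2*p - 8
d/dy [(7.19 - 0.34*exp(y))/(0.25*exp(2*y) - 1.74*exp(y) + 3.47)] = (0.085*exp(2*y) - 3.595*exp(y) + 11.3308)*exp(y)/(0.0625*exp(4*y) - 0.87*exp(3*y) + 4.7626*exp(2*y) - 12.0756*exp(y) + 12.0409)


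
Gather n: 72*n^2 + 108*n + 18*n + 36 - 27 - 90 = 72*n^2 + 126*n - 81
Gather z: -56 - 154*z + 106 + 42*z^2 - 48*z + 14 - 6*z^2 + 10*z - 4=36*z^2 - 192*z + 60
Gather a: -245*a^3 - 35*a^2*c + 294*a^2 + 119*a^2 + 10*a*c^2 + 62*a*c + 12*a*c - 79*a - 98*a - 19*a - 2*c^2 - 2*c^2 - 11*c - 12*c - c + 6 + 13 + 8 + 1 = -245*a^3 + a^2*(413 - 35*c) + a*(10*c^2 + 74*c - 196) - 4*c^2 - 24*c + 28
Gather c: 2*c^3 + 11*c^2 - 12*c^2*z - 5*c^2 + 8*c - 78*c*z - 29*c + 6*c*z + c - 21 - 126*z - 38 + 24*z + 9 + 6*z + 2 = 2*c^3 + c^2*(6 - 12*z) + c*(-72*z - 20) - 96*z - 48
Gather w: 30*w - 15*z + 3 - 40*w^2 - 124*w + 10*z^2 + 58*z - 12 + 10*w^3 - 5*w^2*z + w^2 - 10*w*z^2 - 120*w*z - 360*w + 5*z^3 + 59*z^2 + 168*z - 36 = 10*w^3 + w^2*(-5*z - 39) + w*(-10*z^2 - 120*z - 454) + 5*z^3 + 69*z^2 + 211*z - 45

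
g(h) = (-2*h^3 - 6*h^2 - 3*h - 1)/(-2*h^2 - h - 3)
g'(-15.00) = 1.00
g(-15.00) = -12.43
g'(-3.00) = 0.90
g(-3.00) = -0.44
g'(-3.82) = 0.97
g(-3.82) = -1.21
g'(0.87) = 1.88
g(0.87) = 1.76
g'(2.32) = 1.33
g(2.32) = 4.06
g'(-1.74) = 0.42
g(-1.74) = 0.47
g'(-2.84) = 0.87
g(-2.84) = -0.30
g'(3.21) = 1.19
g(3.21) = 5.17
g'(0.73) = 1.90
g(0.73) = 1.49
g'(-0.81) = -0.53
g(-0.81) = 0.41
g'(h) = (4*h + 1)*(-2*h^3 - 6*h^2 - 3*h - 1)/(-2*h^2 - h - 3)^2 + (-6*h^2 - 12*h - 3)/(-2*h^2 - h - 3)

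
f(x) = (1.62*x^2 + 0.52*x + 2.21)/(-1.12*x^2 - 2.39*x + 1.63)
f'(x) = (2.24*x + 2.39)*(1.62*x^2 + 0.52*x + 2.21)/(-1.12*x^2 - 2.39*x + 1.63)^2 + (3.24*x + 0.52)/(-1.12*x^2 - 2.39*x + 1.63) = (-3.2894*x^2 + 10.2316*x + 6.1295)/(1.2544*x^4 + 5.3536*x^3 + 2.0609*x^2 - 7.7914*x + 2.6569)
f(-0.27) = 1.00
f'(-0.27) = 0.65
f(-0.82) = 1.01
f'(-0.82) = -0.56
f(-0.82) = 1.01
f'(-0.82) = -0.56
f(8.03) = -1.23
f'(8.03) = -0.02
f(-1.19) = 1.35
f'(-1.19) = -1.28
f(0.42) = 6.33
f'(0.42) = 53.59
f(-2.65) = 124.20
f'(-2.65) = -4562.20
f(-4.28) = -3.43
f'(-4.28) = -1.31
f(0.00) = 1.36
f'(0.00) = 2.31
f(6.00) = -1.20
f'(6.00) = -0.02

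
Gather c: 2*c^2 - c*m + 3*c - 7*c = 2*c^2 + c*(-m - 4)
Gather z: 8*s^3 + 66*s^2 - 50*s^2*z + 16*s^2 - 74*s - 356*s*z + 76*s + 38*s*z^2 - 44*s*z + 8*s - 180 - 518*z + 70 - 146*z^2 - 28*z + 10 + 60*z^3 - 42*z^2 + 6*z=8*s^3 + 82*s^2 + 10*s + 60*z^3 + z^2*(38*s - 188) + z*(-50*s^2 - 400*s - 540) - 100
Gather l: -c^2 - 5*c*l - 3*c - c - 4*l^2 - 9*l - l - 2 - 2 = -c^2 - 4*c - 4*l^2 + l*(-5*c - 10) - 4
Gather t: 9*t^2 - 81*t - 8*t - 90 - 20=9*t^2 - 89*t - 110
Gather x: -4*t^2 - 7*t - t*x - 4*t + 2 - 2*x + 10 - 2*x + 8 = -4*t^2 - 11*t + x*(-t - 4) + 20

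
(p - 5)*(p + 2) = p^2 - 3*p - 10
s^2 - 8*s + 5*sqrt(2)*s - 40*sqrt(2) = (s - 8)*(s + 5*sqrt(2))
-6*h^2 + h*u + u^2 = (-2*h + u)*(3*h + u)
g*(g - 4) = g^2 - 4*g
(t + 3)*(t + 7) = t^2 + 10*t + 21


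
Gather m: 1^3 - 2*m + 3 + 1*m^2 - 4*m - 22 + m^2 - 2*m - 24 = 2*m^2 - 8*m - 42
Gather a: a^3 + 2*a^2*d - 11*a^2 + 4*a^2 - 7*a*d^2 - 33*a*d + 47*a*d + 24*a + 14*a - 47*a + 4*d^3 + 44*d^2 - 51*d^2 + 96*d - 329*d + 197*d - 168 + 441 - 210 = a^3 + a^2*(2*d - 7) + a*(-7*d^2 + 14*d - 9) + 4*d^3 - 7*d^2 - 36*d + 63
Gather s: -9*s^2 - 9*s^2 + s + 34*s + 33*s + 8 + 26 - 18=-18*s^2 + 68*s + 16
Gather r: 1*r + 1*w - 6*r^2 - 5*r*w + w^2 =-6*r^2 + r*(1 - 5*w) + w^2 + w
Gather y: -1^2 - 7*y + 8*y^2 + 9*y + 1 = 8*y^2 + 2*y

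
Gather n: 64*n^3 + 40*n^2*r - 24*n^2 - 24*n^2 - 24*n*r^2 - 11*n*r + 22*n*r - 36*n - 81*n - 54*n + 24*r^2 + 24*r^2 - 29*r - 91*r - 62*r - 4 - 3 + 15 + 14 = 64*n^3 + n^2*(40*r - 48) + n*(-24*r^2 + 11*r - 171) + 48*r^2 - 182*r + 22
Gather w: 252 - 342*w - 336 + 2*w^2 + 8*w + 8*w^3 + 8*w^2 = 8*w^3 + 10*w^2 - 334*w - 84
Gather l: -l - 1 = -l - 1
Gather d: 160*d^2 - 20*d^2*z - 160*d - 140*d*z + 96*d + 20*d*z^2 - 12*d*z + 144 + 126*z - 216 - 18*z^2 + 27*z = d^2*(160 - 20*z) + d*(20*z^2 - 152*z - 64) - 18*z^2 + 153*z - 72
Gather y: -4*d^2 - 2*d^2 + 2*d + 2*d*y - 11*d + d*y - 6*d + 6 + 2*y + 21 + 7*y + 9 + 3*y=-6*d^2 - 15*d + y*(3*d + 12) + 36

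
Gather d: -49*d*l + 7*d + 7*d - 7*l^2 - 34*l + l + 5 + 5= d*(14 - 49*l) - 7*l^2 - 33*l + 10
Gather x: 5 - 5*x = 5 - 5*x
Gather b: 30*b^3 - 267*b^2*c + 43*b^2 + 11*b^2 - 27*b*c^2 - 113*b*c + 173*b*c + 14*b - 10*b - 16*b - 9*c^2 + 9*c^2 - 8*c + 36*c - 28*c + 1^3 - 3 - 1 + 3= 30*b^3 + b^2*(54 - 267*c) + b*(-27*c^2 + 60*c - 12)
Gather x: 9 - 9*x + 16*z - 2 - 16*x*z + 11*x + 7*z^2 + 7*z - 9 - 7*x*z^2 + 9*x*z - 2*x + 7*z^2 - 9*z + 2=x*(-7*z^2 - 7*z) + 14*z^2 + 14*z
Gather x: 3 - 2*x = 3 - 2*x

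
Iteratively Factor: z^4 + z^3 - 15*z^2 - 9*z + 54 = (z + 3)*(z^3 - 2*z^2 - 9*z + 18) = (z + 3)^2*(z^2 - 5*z + 6) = (z - 3)*(z + 3)^2*(z - 2)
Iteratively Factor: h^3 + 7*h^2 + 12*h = (h + 3)*(h^2 + 4*h) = h*(h + 3)*(h + 4)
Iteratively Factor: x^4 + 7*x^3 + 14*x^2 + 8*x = (x + 1)*(x^3 + 6*x^2 + 8*x) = (x + 1)*(x + 2)*(x^2 + 4*x) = x*(x + 1)*(x + 2)*(x + 4)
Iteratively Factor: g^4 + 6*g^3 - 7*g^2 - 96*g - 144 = (g - 4)*(g^3 + 10*g^2 + 33*g + 36) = (g - 4)*(g + 3)*(g^2 + 7*g + 12) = (g - 4)*(g + 3)*(g + 4)*(g + 3)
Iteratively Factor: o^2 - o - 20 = (o + 4)*(o - 5)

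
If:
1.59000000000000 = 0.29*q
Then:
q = 5.48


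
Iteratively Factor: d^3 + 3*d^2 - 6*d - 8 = (d + 1)*(d^2 + 2*d - 8) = (d + 1)*(d + 4)*(d - 2)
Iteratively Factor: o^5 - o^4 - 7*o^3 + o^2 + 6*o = (o - 1)*(o^4 - 7*o^2 - 6*o) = (o - 1)*(o + 1)*(o^3 - o^2 - 6*o) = o*(o - 1)*(o + 1)*(o^2 - o - 6) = o*(o - 3)*(o - 1)*(o + 1)*(o + 2)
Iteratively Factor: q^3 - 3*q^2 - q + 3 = (q - 3)*(q^2 - 1) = (q - 3)*(q - 1)*(q + 1)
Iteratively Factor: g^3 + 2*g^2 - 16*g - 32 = (g - 4)*(g^2 + 6*g + 8) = (g - 4)*(g + 4)*(g + 2)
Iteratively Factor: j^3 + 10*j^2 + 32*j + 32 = (j + 2)*(j^2 + 8*j + 16) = (j + 2)*(j + 4)*(j + 4)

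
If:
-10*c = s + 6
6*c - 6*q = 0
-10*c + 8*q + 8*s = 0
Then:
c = -24/41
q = -24/41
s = -6/41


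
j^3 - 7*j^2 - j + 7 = (j - 7)*(j - 1)*(j + 1)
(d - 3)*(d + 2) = d^2 - d - 6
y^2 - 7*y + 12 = (y - 4)*(y - 3)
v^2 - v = v*(v - 1)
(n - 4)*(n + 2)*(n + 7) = n^3 + 5*n^2 - 22*n - 56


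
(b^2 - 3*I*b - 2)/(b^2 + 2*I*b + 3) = (b - 2*I)/(b + 3*I)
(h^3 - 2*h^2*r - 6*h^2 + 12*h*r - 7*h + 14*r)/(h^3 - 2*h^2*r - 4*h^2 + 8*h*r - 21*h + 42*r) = (h + 1)/(h + 3)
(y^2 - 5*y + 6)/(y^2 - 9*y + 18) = (y - 2)/(y - 6)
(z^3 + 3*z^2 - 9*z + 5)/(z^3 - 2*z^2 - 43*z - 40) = (z^2 - 2*z + 1)/(z^2 - 7*z - 8)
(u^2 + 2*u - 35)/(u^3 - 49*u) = (u - 5)/(u*(u - 7))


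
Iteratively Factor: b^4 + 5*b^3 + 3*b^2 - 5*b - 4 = (b + 4)*(b^3 + b^2 - b - 1) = (b + 1)*(b + 4)*(b^2 - 1) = (b + 1)^2*(b + 4)*(b - 1)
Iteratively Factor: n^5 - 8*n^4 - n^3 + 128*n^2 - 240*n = (n - 5)*(n^4 - 3*n^3 - 16*n^2 + 48*n) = (n - 5)*(n + 4)*(n^3 - 7*n^2 + 12*n) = n*(n - 5)*(n + 4)*(n^2 - 7*n + 12) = n*(n - 5)*(n - 4)*(n + 4)*(n - 3)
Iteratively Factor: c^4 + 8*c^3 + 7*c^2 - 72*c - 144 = (c + 4)*(c^3 + 4*c^2 - 9*c - 36) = (c + 3)*(c + 4)*(c^2 + c - 12) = (c + 3)*(c + 4)^2*(c - 3)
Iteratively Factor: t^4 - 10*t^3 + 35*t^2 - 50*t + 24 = (t - 3)*(t^3 - 7*t^2 + 14*t - 8) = (t - 4)*(t - 3)*(t^2 - 3*t + 2) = (t - 4)*(t - 3)*(t - 2)*(t - 1)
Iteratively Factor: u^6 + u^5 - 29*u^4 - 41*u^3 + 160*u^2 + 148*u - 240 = (u + 2)*(u^5 - u^4 - 27*u^3 + 13*u^2 + 134*u - 120) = (u - 2)*(u + 2)*(u^4 + u^3 - 25*u^2 - 37*u + 60) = (u - 2)*(u + 2)*(u + 4)*(u^3 - 3*u^2 - 13*u + 15) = (u - 2)*(u - 1)*(u + 2)*(u + 4)*(u^2 - 2*u - 15) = (u - 2)*(u - 1)*(u + 2)*(u + 3)*(u + 4)*(u - 5)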